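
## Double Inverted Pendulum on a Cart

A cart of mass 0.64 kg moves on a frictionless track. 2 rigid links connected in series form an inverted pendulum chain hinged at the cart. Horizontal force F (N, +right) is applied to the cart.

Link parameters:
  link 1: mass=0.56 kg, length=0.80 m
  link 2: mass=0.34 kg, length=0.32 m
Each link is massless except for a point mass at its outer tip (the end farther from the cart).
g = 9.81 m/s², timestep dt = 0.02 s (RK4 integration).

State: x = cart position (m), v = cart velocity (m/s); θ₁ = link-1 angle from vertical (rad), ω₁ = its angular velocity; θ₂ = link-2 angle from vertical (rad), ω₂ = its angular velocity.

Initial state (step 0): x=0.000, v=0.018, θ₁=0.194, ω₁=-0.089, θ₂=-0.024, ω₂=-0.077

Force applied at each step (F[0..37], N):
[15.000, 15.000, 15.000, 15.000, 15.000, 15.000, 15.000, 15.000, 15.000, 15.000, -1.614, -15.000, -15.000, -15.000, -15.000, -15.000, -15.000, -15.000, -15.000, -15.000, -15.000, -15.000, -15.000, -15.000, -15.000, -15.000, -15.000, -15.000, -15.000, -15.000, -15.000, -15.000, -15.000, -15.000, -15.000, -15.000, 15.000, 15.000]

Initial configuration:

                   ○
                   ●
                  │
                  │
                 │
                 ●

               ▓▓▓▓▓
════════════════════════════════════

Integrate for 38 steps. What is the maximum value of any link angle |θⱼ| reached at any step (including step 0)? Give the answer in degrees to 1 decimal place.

apply F[0]=+15.000 → step 1: x=0.004, v=0.417, θ₁=0.188, ω₁=-0.491, θ₂=-0.028, ω₂=-0.358
apply F[1]=+15.000 → step 2: x=0.017, v=0.822, θ₁=0.174, ω₁=-0.905, θ₂=-0.038, ω₂=-0.627
apply F[2]=+15.000 → step 3: x=0.037, v=1.237, θ₁=0.152, ω₁=-1.341, θ₂=-0.053, ω₂=-0.870
apply F[3]=+15.000 → step 4: x=0.066, v=1.666, θ₁=0.120, ω₁=-1.809, θ₂=-0.073, ω₂=-1.076
apply F[4]=+15.000 → step 5: x=0.104, v=2.112, θ₁=0.079, ω₁=-2.316, θ₂=-0.096, ω₂=-1.228
apply F[5]=+15.000 → step 6: x=0.151, v=2.572, θ₁=0.028, ω₁=-2.864, θ₂=-0.122, ω₂=-1.317
apply F[6]=+15.000 → step 7: x=0.207, v=3.040, θ₁=-0.036, ω₁=-3.448, θ₂=-0.148, ω₂=-1.338
apply F[7]=+15.000 → step 8: x=0.272, v=3.501, θ₁=-0.110, ω₁=-4.045, θ₂=-0.175, ω₂=-1.311
apply F[8]=+15.000 → step 9: x=0.347, v=3.931, θ₁=-0.197, ω₁=-4.618, θ₂=-0.201, ω₂=-1.283
apply F[9]=+15.000 → step 10: x=0.429, v=4.302, θ₁=-0.295, ω₁=-5.119, θ₂=-0.227, ω₂=-1.331
apply F[10]=-1.614 → step 11: x=0.514, v=4.164, θ₁=-0.396, ω₁=-5.026, θ₂=-0.254, ω₂=-1.427
apply F[11]=-15.000 → step 12: x=0.592, v=3.698, θ₁=-0.492, ω₁=-4.604, θ₂=-0.283, ω₂=-1.423
apply F[12]=-15.000 → step 13: x=0.662, v=3.275, θ₁=-0.581, ω₁=-4.285, θ₂=-0.310, ω₂=-1.346
apply F[13]=-15.000 → step 14: x=0.724, v=2.887, θ₁=-0.664, ω₁=-4.055, θ₂=-0.336, ω₂=-1.199
apply F[14]=-15.000 → step 15: x=0.778, v=2.526, θ₁=-0.744, ω₁=-3.898, θ₂=-0.358, ω₂=-0.991
apply F[15]=-15.000 → step 16: x=0.825, v=2.185, θ₁=-0.821, ω₁=-3.803, θ₂=-0.375, ω₂=-0.730
apply F[16]=-15.000 → step 17: x=0.865, v=1.856, θ₁=-0.896, ω₁=-3.760, θ₂=-0.387, ω₂=-0.428
apply F[17]=-15.000 → step 18: x=0.899, v=1.533, θ₁=-0.971, ω₁=-3.761, θ₂=-0.392, ω₂=-0.092
apply F[18]=-15.000 → step 19: x=0.927, v=1.211, θ₁=-1.047, ω₁=-3.798, θ₂=-0.390, ω₂=0.266
apply F[19]=-15.000 → step 20: x=0.948, v=0.886, θ₁=-1.123, ω₁=-3.868, θ₂=-0.381, ω₂=0.638
apply F[20]=-15.000 → step 21: x=0.962, v=0.553, θ₁=-1.202, ω₁=-3.966, θ₂=-0.365, ω₂=1.013
apply F[21]=-15.000 → step 22: x=0.970, v=0.208, θ₁=-1.282, ω₁=-4.090, θ₂=-0.341, ω₂=1.377
apply F[22]=-15.000 → step 23: x=0.970, v=-0.150, θ₁=-1.366, ω₁=-4.240, θ₂=-0.310, ω₂=1.717
apply F[23]=-15.000 → step 24: x=0.964, v=-0.526, θ₁=-1.452, ω₁=-4.417, θ₂=-0.273, ω₂=2.018
apply F[24]=-15.000 → step 25: x=0.949, v=-0.923, θ₁=-1.542, ω₁=-4.624, θ₂=-0.230, ω₂=2.263
apply F[25]=-15.000 → step 26: x=0.926, v=-1.343, θ₁=-1.637, ω₁=-4.867, θ₂=-0.183, ω₂=2.432
apply F[26]=-15.000 → step 27: x=0.895, v=-1.793, θ₁=-1.737, ω₁=-5.158, θ₂=-0.133, ω₂=2.500
apply F[27]=-15.000 → step 28: x=0.854, v=-2.280, θ₁=-1.844, ω₁=-5.513, θ₂=-0.083, ω₂=2.435
apply F[28]=-15.000 → step 29: x=0.804, v=-2.815, θ₁=-1.958, ω₁=-5.957, θ₂=-0.037, ω₂=2.192
apply F[29]=-15.000 → step 30: x=0.741, v=-3.419, θ₁=-2.083, ω₁=-6.526, θ₂=0.003, ω₂=1.708
apply F[30]=-15.000 → step 31: x=0.666, v=-4.119, θ₁=-2.221, ω₁=-7.277, θ₂=0.029, ω₂=0.891
apply F[31]=-15.000 → step 32: x=0.576, v=-4.959, θ₁=-2.376, ω₁=-8.293, θ₂=0.035, ω₂=-0.393
apply F[32]=-15.000 → step 33: x=0.467, v=-5.992, θ₁=-2.555, ω₁=-9.683, θ₂=0.009, ω₂=-2.345
apply F[33]=-15.000 → step 34: x=0.335, v=-7.225, θ₁=-2.766, ω₁=-11.521, θ₂=-0.065, ω₂=-5.223
apply F[34]=-15.000 → step 35: x=0.178, v=-8.407, θ₁=-3.017, ω₁=-13.499, θ₂=-0.207, ω₂=-9.140
apply F[35]=-15.000 → step 36: x=0.004, v=-8.804, θ₁=-3.300, ω₁=-14.497, θ₂=-0.433, ω₂=-13.428
apply F[36]=+15.000 → step 37: x=-0.159, v=-7.457, θ₁=-3.576, ω₁=-13.078, θ₂=-0.735, ω₂=-16.493
apply F[37]=+15.000 → step 38: x=-0.295, v=-6.166, θ₁=-3.822, ω₁=-11.533, θ₂=-1.085, ω₂=-18.389
Max |angle| over trajectory = 3.822 rad = 219.0°.

Answer: 219.0°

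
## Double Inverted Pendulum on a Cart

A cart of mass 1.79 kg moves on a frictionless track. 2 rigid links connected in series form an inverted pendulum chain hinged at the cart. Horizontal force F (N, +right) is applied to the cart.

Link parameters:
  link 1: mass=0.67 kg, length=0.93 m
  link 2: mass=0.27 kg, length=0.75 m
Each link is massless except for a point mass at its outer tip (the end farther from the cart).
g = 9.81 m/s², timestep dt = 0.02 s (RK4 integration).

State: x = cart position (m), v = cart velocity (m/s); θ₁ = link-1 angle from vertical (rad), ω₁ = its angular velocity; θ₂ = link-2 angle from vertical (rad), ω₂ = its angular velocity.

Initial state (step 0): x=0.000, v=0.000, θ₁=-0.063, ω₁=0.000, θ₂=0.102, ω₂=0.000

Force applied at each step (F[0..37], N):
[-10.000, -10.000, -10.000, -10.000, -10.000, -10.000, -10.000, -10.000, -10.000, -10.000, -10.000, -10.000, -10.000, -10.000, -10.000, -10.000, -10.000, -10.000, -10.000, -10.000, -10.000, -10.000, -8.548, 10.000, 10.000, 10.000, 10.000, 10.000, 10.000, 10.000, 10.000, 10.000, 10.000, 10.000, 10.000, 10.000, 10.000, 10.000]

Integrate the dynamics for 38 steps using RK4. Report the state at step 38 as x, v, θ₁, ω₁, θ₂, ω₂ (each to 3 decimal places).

apply F[0]=-10.000 → step 1: x=-0.001, v=-0.105, θ₁=-0.062, ω₁=0.086, θ₂=0.103, ω₂=0.061
apply F[1]=-10.000 → step 2: x=-0.004, v=-0.210, θ₁=-0.060, ω₁=0.172, θ₂=0.104, ω₂=0.123
apply F[2]=-10.000 → step 3: x=-0.009, v=-0.316, θ₁=-0.055, ω₁=0.259, θ₂=0.108, ω₂=0.183
apply F[3]=-10.000 → step 4: x=-0.017, v=-0.423, θ₁=-0.049, ω₁=0.349, θ₂=0.112, ω₂=0.243
apply F[4]=-10.000 → step 5: x=-0.026, v=-0.530, θ₁=-0.041, ω₁=0.441, θ₂=0.117, ω₂=0.301
apply F[5]=-10.000 → step 6: x=-0.038, v=-0.638, θ₁=-0.032, ω₁=0.537, θ₂=0.124, ω₂=0.357
apply F[6]=-10.000 → step 7: x=-0.052, v=-0.747, θ₁=-0.020, ω₁=0.636, θ₂=0.132, ω₂=0.412
apply F[7]=-10.000 → step 8: x=-0.068, v=-0.857, θ₁=-0.006, ω₁=0.740, θ₂=0.140, ω₂=0.464
apply F[8]=-10.000 → step 9: x=-0.086, v=-0.969, θ₁=0.010, ω₁=0.850, θ₂=0.150, ω₂=0.512
apply F[9]=-10.000 → step 10: x=-0.107, v=-1.083, θ₁=0.028, ω₁=0.966, θ₂=0.161, ω₂=0.557
apply F[10]=-10.000 → step 11: x=-0.130, v=-1.198, θ₁=0.049, ω₁=1.088, θ₂=0.172, ω₂=0.598
apply F[11]=-10.000 → step 12: x=-0.155, v=-1.314, θ₁=0.072, ω₁=1.218, θ₂=0.185, ω₂=0.633
apply F[12]=-10.000 → step 13: x=-0.182, v=-1.433, θ₁=0.097, ω₁=1.356, θ₂=0.198, ω₂=0.664
apply F[13]=-10.000 → step 14: x=-0.212, v=-1.553, θ₁=0.126, ω₁=1.502, θ₂=0.211, ω₂=0.688
apply F[14]=-10.000 → step 15: x=-0.244, v=-1.674, θ₁=0.157, ω₁=1.657, θ₂=0.225, ω₂=0.707
apply F[15]=-10.000 → step 16: x=-0.279, v=-1.796, θ₁=0.192, ω₁=1.820, θ₂=0.239, ω₂=0.719
apply F[16]=-10.000 → step 17: x=-0.316, v=-1.918, θ₁=0.230, ω₁=1.992, θ₂=0.254, ω₂=0.725
apply F[17]=-10.000 → step 18: x=-0.356, v=-2.040, θ₁=0.272, ω₁=2.170, θ₂=0.268, ω₂=0.727
apply F[18]=-10.000 → step 19: x=-0.398, v=-2.160, θ₁=0.317, ω₁=2.356, θ₂=0.283, ω₂=0.725
apply F[19]=-10.000 → step 20: x=-0.442, v=-2.278, θ₁=0.366, ω₁=2.546, θ₂=0.297, ω₂=0.722
apply F[20]=-10.000 → step 21: x=-0.489, v=-2.390, θ₁=0.419, ω₁=2.738, θ₂=0.312, ω₂=0.721
apply F[21]=-10.000 → step 22: x=-0.538, v=-2.497, θ₁=0.476, ω₁=2.932, θ₂=0.326, ω₂=0.727
apply F[22]=-8.548 → step 23: x=-0.588, v=-2.582, θ₁=0.536, ω₁=3.110, θ₂=0.341, ω₂=0.740
apply F[23]=+10.000 → step 24: x=-0.639, v=-2.481, θ₁=0.599, ω₁=3.134, θ₂=0.356, ω₂=0.725
apply F[24]=+10.000 → step 25: x=-0.688, v=-2.379, θ₁=0.662, ω₁=3.173, θ₂=0.370, ω₂=0.710
apply F[25]=+10.000 → step 26: x=-0.734, v=-2.275, θ₁=0.726, ω₁=3.224, θ₂=0.384, ω₂=0.696
apply F[26]=+10.000 → step 27: x=-0.779, v=-2.169, θ₁=0.791, ω₁=3.288, θ₂=0.398, ω₂=0.686
apply F[27]=+10.000 → step 28: x=-0.821, v=-2.059, θ₁=0.857, ω₁=3.363, θ₂=0.411, ω₂=0.681
apply F[28]=+10.000 → step 29: x=-0.861, v=-1.945, θ₁=0.925, ω₁=3.448, θ₂=0.425, ω₂=0.686
apply F[29]=+10.000 → step 30: x=-0.899, v=-1.826, θ₁=0.995, ω₁=3.543, θ₂=0.439, ω₂=0.702
apply F[30]=+10.000 → step 31: x=-0.934, v=-1.701, θ₁=1.067, ω₁=3.647, θ₂=0.453, ω₂=0.733
apply F[31]=+10.000 → step 32: x=-0.967, v=-1.569, θ₁=1.141, ω₁=3.761, θ₂=0.468, ω₂=0.783
apply F[32]=+10.000 → step 33: x=-0.997, v=-1.428, θ₁=1.218, ω₁=3.883, θ₂=0.485, ω₂=0.854
apply F[33]=+10.000 → step 34: x=-1.024, v=-1.279, θ₁=1.296, ω₁=4.016, θ₂=0.503, ω₂=0.952
apply F[34]=+10.000 → step 35: x=-1.048, v=-1.119, θ₁=1.378, ω₁=4.158, θ₂=0.523, ω₂=1.080
apply F[35]=+10.000 → step 36: x=-1.068, v=-0.949, θ₁=1.463, ω₁=4.310, θ₂=0.546, ω₂=1.243
apply F[36]=+10.000 → step 37: x=-1.086, v=-0.768, θ₁=1.551, ω₁=4.474, θ₂=0.573, ω₂=1.446
apply F[37]=+10.000 → step 38: x=-1.099, v=-0.573, θ₁=1.642, ω₁=4.650, θ₂=0.604, ω₂=1.695

Answer: x=-1.099, v=-0.573, θ₁=1.642, ω₁=4.650, θ₂=0.604, ω₂=1.695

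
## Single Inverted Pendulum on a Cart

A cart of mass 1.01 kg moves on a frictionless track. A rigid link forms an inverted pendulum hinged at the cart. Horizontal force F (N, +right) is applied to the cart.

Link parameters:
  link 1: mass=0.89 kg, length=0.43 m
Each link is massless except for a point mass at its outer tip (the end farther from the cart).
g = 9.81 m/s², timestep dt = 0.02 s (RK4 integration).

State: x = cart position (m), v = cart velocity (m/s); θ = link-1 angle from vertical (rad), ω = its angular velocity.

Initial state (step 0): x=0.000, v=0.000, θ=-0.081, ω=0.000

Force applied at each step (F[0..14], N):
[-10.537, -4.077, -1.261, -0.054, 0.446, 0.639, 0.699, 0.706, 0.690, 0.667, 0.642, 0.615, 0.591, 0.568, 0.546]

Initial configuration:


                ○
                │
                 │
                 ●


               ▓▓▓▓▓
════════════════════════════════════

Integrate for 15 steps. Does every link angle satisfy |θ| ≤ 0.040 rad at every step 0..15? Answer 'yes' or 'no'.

Answer: no

Derivation:
apply F[0]=-10.537 → step 1: x=-0.002, v=-0.194, θ=-0.077, ω=0.413
apply F[1]=-4.077 → step 2: x=-0.006, v=-0.262, θ=-0.067, ω=0.538
apply F[2]=-1.261 → step 3: x=-0.012, v=-0.276, θ=-0.057, ω=0.543
apply F[3]=-0.054 → step 4: x=-0.017, v=-0.269, θ=-0.046, ω=0.502
apply F[4]=+0.446 → step 5: x=-0.023, v=-0.253, θ=-0.037, ω=0.446
apply F[5]=+0.639 → step 6: x=-0.027, v=-0.235, θ=-0.028, ω=0.389
apply F[6]=+0.699 → step 7: x=-0.032, v=-0.217, θ=-0.021, ω=0.336
apply F[7]=+0.706 → step 8: x=-0.036, v=-0.200, θ=-0.015, ω=0.288
apply F[8]=+0.690 → step 9: x=-0.040, v=-0.184, θ=-0.010, ω=0.246
apply F[9]=+0.667 → step 10: x=-0.043, v=-0.169, θ=-0.005, ω=0.209
apply F[10]=+0.642 → step 11: x=-0.047, v=-0.156, θ=-0.001, ω=0.177
apply F[11]=+0.615 → step 12: x=-0.050, v=-0.144, θ=0.002, ω=0.149
apply F[12]=+0.591 → step 13: x=-0.052, v=-0.133, θ=0.005, ω=0.125
apply F[13]=+0.568 → step 14: x=-0.055, v=-0.123, θ=0.007, ω=0.104
apply F[14]=+0.546 → step 15: x=-0.057, v=-0.113, θ=0.009, ω=0.086
Max |angle| over trajectory = 0.081 rad; bound = 0.040 → exceeded.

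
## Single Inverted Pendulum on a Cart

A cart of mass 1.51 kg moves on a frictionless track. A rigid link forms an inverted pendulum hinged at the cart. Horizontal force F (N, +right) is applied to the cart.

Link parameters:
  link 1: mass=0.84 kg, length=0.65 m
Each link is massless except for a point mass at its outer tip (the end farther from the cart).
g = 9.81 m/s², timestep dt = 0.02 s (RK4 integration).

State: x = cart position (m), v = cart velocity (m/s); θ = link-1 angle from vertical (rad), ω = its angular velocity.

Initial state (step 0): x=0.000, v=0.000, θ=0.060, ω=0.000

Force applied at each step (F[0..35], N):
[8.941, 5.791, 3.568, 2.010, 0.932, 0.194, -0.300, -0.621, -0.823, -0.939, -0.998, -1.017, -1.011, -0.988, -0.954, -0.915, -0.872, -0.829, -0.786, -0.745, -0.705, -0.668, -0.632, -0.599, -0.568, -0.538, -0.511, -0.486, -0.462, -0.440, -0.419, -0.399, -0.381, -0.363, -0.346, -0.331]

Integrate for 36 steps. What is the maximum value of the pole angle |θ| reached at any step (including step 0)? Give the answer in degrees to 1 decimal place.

apply F[0]=+8.941 → step 1: x=0.001, v=0.112, θ=0.058, ω=-0.154
apply F[1]=+5.791 → step 2: x=0.004, v=0.182, θ=0.054, ω=-0.245
apply F[2]=+3.568 → step 3: x=0.008, v=0.224, θ=0.049, ω=-0.293
apply F[3]=+2.010 → step 4: x=0.013, v=0.245, θ=0.043, ω=-0.312
apply F[4]=+0.932 → step 5: x=0.018, v=0.253, θ=0.037, ω=-0.312
apply F[5]=+0.194 → step 6: x=0.023, v=0.252, θ=0.031, ω=-0.301
apply F[6]=-0.300 → step 7: x=0.028, v=0.245, θ=0.025, ω=-0.282
apply F[7]=-0.621 → step 8: x=0.033, v=0.235, θ=0.019, ω=-0.258
apply F[8]=-0.823 → step 9: x=0.037, v=0.222, θ=0.015, ω=-0.234
apply F[9]=-0.939 → step 10: x=0.041, v=0.208, θ=0.010, ω=-0.209
apply F[10]=-0.998 → step 11: x=0.045, v=0.194, θ=0.006, ω=-0.185
apply F[11]=-1.017 → step 12: x=0.049, v=0.180, θ=0.003, ω=-0.162
apply F[12]=-1.011 → step 13: x=0.053, v=0.167, θ=-0.000, ω=-0.141
apply F[13]=-0.988 → step 14: x=0.056, v=0.154, θ=-0.003, ω=-0.121
apply F[14]=-0.954 → step 15: x=0.059, v=0.141, θ=-0.005, ω=-0.104
apply F[15]=-0.915 → step 16: x=0.062, v=0.130, θ=-0.007, ω=-0.088
apply F[16]=-0.872 → step 17: x=0.064, v=0.119, θ=-0.009, ω=-0.074
apply F[17]=-0.829 → step 18: x=0.066, v=0.109, θ=-0.010, ω=-0.062
apply F[18]=-0.786 → step 19: x=0.068, v=0.100, θ=-0.011, ω=-0.050
apply F[19]=-0.745 → step 20: x=0.070, v=0.091, θ=-0.012, ω=-0.041
apply F[20]=-0.705 → step 21: x=0.072, v=0.084, θ=-0.013, ω=-0.032
apply F[21]=-0.668 → step 22: x=0.074, v=0.076, θ=-0.013, ω=-0.025
apply F[22]=-0.632 → step 23: x=0.075, v=0.069, θ=-0.014, ω=-0.018
apply F[23]=-0.599 → step 24: x=0.076, v=0.063, θ=-0.014, ω=-0.013
apply F[24]=-0.568 → step 25: x=0.078, v=0.057, θ=-0.014, ω=-0.008
apply F[25]=-0.538 → step 26: x=0.079, v=0.051, θ=-0.014, ω=-0.004
apply F[26]=-0.511 → step 27: x=0.080, v=0.046, θ=-0.014, ω=0.000
apply F[27]=-0.486 → step 28: x=0.081, v=0.041, θ=-0.014, ω=0.003
apply F[28]=-0.462 → step 29: x=0.081, v=0.037, θ=-0.014, ω=0.006
apply F[29]=-0.440 → step 30: x=0.082, v=0.032, θ=-0.014, ω=0.008
apply F[30]=-0.419 → step 31: x=0.083, v=0.028, θ=-0.014, ω=0.010
apply F[31]=-0.399 → step 32: x=0.083, v=0.025, θ=-0.014, ω=0.012
apply F[32]=-0.381 → step 33: x=0.084, v=0.021, θ=-0.014, ω=0.013
apply F[33]=-0.363 → step 34: x=0.084, v=0.018, θ=-0.013, ω=0.014
apply F[34]=-0.346 → step 35: x=0.084, v=0.015, θ=-0.013, ω=0.015
apply F[35]=-0.331 → step 36: x=0.085, v=0.012, θ=-0.013, ω=0.016
Max |angle| over trajectory = 0.060 rad = 3.4°.

Answer: 3.4°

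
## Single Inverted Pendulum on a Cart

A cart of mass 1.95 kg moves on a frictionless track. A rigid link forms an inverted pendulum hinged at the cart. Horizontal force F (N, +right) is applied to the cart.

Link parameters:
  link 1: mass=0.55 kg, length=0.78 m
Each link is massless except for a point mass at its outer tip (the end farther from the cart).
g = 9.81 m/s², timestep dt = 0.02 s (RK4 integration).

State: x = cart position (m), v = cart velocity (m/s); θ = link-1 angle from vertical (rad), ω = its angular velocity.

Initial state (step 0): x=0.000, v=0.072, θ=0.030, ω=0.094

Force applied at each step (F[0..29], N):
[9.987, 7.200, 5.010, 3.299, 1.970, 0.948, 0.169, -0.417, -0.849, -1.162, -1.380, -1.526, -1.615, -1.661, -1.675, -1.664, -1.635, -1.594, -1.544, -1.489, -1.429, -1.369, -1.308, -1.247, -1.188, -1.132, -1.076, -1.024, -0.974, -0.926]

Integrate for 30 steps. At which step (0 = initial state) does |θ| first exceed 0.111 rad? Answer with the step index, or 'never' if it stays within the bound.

Answer: never

Derivation:
apply F[0]=+9.987 → step 1: x=0.002, v=0.173, θ=0.031, ω=-0.027
apply F[1]=+7.200 → step 2: x=0.007, v=0.245, θ=0.029, ω=-0.112
apply F[2]=+5.010 → step 3: x=0.012, v=0.295, θ=0.026, ω=-0.169
apply F[3]=+3.299 → step 4: x=0.018, v=0.327, θ=0.023, ω=-0.205
apply F[4]=+1.970 → step 5: x=0.025, v=0.346, θ=0.018, ω=-0.224
apply F[5]=+0.948 → step 6: x=0.032, v=0.355, θ=0.014, ω=-0.231
apply F[6]=+0.169 → step 7: x=0.039, v=0.356, θ=0.009, ω=-0.230
apply F[7]=-0.417 → step 8: x=0.046, v=0.352, θ=0.005, ω=-0.222
apply F[8]=-0.849 → step 9: x=0.053, v=0.343, θ=0.000, ω=-0.210
apply F[9]=-1.162 → step 10: x=0.060, v=0.331, θ=-0.004, ω=-0.195
apply F[10]=-1.380 → step 11: x=0.066, v=0.317, θ=-0.007, ω=-0.179
apply F[11]=-1.526 → step 12: x=0.073, v=0.302, θ=-0.011, ω=-0.161
apply F[12]=-1.615 → step 13: x=0.078, v=0.286, θ=-0.014, ω=-0.144
apply F[13]=-1.661 → step 14: x=0.084, v=0.270, θ=-0.016, ω=-0.127
apply F[14]=-1.675 → step 15: x=0.089, v=0.254, θ=-0.019, ω=-0.111
apply F[15]=-1.664 → step 16: x=0.094, v=0.238, θ=-0.021, ω=-0.095
apply F[16]=-1.635 → step 17: x=0.099, v=0.222, θ=-0.023, ω=-0.081
apply F[17]=-1.594 → step 18: x=0.103, v=0.207, θ=-0.024, ω=-0.068
apply F[18]=-1.544 → step 19: x=0.107, v=0.193, θ=-0.025, ω=-0.055
apply F[19]=-1.489 → step 20: x=0.111, v=0.179, θ=-0.026, ω=-0.044
apply F[20]=-1.429 → step 21: x=0.114, v=0.165, θ=-0.027, ω=-0.034
apply F[21]=-1.369 → step 22: x=0.117, v=0.153, θ=-0.028, ω=-0.025
apply F[22]=-1.308 → step 23: x=0.120, v=0.141, θ=-0.028, ω=-0.017
apply F[23]=-1.247 → step 24: x=0.123, v=0.130, θ=-0.028, ω=-0.009
apply F[24]=-1.188 → step 25: x=0.125, v=0.119, θ=-0.029, ω=-0.003
apply F[25]=-1.132 → step 26: x=0.128, v=0.109, θ=-0.029, ω=0.003
apply F[26]=-1.076 → step 27: x=0.130, v=0.100, θ=-0.028, ω=0.008
apply F[27]=-1.024 → step 28: x=0.132, v=0.091, θ=-0.028, ω=0.012
apply F[28]=-0.974 → step 29: x=0.133, v=0.082, θ=-0.028, ω=0.016
apply F[29]=-0.926 → step 30: x=0.135, v=0.074, θ=-0.028, ω=0.019
max |θ| = 0.031 ≤ 0.111 over all 31 states.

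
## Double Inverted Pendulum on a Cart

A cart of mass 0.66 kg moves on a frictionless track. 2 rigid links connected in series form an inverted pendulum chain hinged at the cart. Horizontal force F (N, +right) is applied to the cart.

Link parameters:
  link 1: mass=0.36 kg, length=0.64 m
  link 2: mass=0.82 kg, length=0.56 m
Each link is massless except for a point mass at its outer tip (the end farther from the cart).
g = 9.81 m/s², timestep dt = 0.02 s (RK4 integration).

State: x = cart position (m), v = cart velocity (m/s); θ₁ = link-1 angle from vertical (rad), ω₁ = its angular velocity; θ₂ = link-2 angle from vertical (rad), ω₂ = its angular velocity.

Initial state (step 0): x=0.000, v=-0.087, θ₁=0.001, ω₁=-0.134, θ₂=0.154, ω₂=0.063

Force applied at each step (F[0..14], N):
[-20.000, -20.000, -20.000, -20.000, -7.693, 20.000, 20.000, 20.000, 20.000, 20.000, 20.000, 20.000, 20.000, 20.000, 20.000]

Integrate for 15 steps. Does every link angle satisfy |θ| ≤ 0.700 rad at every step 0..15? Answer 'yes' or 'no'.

Answer: yes

Derivation:
apply F[0]=-20.000 → step 1: x=-0.008, v=-0.694, θ₁=0.007, ω₁=0.717, θ₂=0.157, ω₂=0.226
apply F[1]=-20.000 → step 2: x=-0.028, v=-1.305, θ₁=0.030, ω₁=1.596, θ₂=0.163, ω₂=0.359
apply F[2]=-20.000 → step 3: x=-0.060, v=-1.919, θ₁=0.071, ω₁=2.526, θ₂=0.171, ω₂=0.434
apply F[3]=-20.000 → step 4: x=-0.105, v=-2.527, θ₁=0.131, ω₁=3.496, θ₂=0.180, ω₂=0.444
apply F[4]=-7.693 → step 5: x=-0.157, v=-2.754, θ₁=0.205, ω₁=3.896, θ₂=0.189, ω₂=0.443
apply F[5]=+20.000 → step 6: x=-0.207, v=-2.216, θ₁=0.276, ω₁=3.181, θ₂=0.197, ω₂=0.396
apply F[6]=+20.000 → step 7: x=-0.246, v=-1.728, θ₁=0.333, ω₁=2.629, θ₂=0.204, ω₂=0.260
apply F[7]=+20.000 → step 8: x=-0.276, v=-1.280, θ₁=0.382, ω₁=2.216, θ₂=0.207, ω₂=0.036
apply F[8]=+20.000 → step 9: x=-0.298, v=-0.861, θ₁=0.423, ω₁=1.916, θ₂=0.205, ω₂=-0.269
apply F[9]=+20.000 → step 10: x=-0.311, v=-0.461, θ₁=0.459, ω₁=1.703, θ₂=0.196, ω₂=-0.646
apply F[10]=+20.000 → step 11: x=-0.316, v=-0.072, θ₁=0.491, ω₁=1.556, θ₂=0.179, ω₂=-1.085
apply F[11]=+20.000 → step 12: x=-0.314, v=0.315, θ₁=0.521, ω₁=1.452, θ₂=0.152, ω₂=-1.579
apply F[12]=+20.000 → step 13: x=-0.304, v=0.706, θ₁=0.550, ω₁=1.369, θ₂=0.115, ω₂=-2.118
apply F[13]=+20.000 → step 14: x=-0.286, v=1.106, θ₁=0.576, ω₁=1.281, θ₂=0.067, ω₂=-2.690
apply F[14]=+20.000 → step 15: x=-0.259, v=1.519, θ₁=0.601, ω₁=1.164, θ₂=0.007, ω₂=-3.283
Max |angle| over trajectory = 0.601 rad; bound = 0.700 → within bound.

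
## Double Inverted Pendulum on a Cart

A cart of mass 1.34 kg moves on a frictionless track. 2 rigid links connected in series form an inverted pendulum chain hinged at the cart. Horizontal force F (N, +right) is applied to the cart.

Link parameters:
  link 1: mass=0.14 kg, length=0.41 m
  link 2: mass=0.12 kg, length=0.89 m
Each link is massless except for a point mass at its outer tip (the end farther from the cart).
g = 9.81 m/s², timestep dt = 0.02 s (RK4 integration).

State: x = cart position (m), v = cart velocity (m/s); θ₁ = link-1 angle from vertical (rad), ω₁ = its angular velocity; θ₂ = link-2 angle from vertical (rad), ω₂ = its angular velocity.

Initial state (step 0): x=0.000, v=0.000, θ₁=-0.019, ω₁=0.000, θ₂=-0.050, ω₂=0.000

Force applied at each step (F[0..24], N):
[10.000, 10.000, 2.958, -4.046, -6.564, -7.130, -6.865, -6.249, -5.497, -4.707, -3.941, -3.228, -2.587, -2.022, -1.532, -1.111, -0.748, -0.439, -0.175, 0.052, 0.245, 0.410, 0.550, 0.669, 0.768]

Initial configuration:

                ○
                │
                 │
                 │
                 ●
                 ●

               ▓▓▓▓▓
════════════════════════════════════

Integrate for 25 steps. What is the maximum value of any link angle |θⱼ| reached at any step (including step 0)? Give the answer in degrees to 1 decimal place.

Answer: 5.5°

Derivation:
apply F[0]=+10.000 → step 1: x=0.001, v=0.150, θ₁=-0.023, ω₁=-0.363, θ₂=-0.050, ω₂=-0.012
apply F[1]=+10.000 → step 2: x=0.006, v=0.300, θ₁=-0.034, ω₁=-0.734, θ₂=-0.050, ω₂=-0.021
apply F[2]=+2.958 → step 3: x=0.012, v=0.346, θ₁=-0.050, ω₁=-0.861, θ₂=-0.051, ω₂=-0.025
apply F[3]=-4.046 → step 4: x=0.019, v=0.288, θ₁=-0.066, ω₁=-0.750, θ₂=-0.051, ω₂=-0.022
apply F[4]=-6.564 → step 5: x=0.024, v=0.193, θ₁=-0.079, ω₁=-0.562, θ₂=-0.052, ω₂=-0.013
apply F[5]=-7.130 → step 6: x=0.026, v=0.089, θ₁=-0.088, ω₁=-0.364, θ₂=-0.052, ω₂=0.000
apply F[6]=-6.865 → step 7: x=0.027, v=-0.009, θ₁=-0.093, ω₁=-0.184, θ₂=-0.052, ω₂=0.017
apply F[7]=-6.249 → step 8: x=0.026, v=-0.099, θ₁=-0.096, ω₁=-0.031, θ₂=-0.051, ω₂=0.035
apply F[8]=-5.497 → step 9: x=0.023, v=-0.177, θ₁=-0.095, ω₁=0.095, θ₂=-0.050, ω₂=0.054
apply F[9]=-4.707 → step 10: x=0.019, v=-0.244, θ₁=-0.092, ω₁=0.194, θ₂=-0.049, ω₂=0.072
apply F[10]=-3.941 → step 11: x=0.014, v=-0.299, θ₁=-0.087, ω₁=0.268, θ₂=-0.047, ω₂=0.090
apply F[11]=-3.228 → step 12: x=0.007, v=-0.344, θ₁=-0.082, ω₁=0.321, θ₂=-0.046, ω₂=0.105
apply F[12]=-2.587 → step 13: x=0.000, v=-0.380, θ₁=-0.075, ω₁=0.356, θ₂=-0.043, ω₂=0.119
apply F[13]=-2.022 → step 14: x=-0.008, v=-0.407, θ₁=-0.067, ω₁=0.377, θ₂=-0.041, ω₂=0.131
apply F[14]=-1.532 → step 15: x=-0.016, v=-0.428, θ₁=-0.060, ω₁=0.387, θ₂=-0.038, ω₂=0.141
apply F[15]=-1.111 → step 16: x=-0.025, v=-0.442, θ₁=-0.052, ω₁=0.387, θ₂=-0.035, ω₂=0.149
apply F[16]=-0.748 → step 17: x=-0.034, v=-0.452, θ₁=-0.044, ω₁=0.381, θ₂=-0.032, ω₂=0.155
apply F[17]=-0.439 → step 18: x=-0.043, v=-0.457, θ₁=-0.037, ω₁=0.370, θ₂=-0.029, ω₂=0.159
apply F[18]=-0.175 → step 19: x=-0.052, v=-0.458, θ₁=-0.030, ω₁=0.355, θ₂=-0.026, ω₂=0.161
apply F[19]=+0.052 → step 20: x=-0.061, v=-0.456, θ₁=-0.023, ω₁=0.337, θ₂=-0.023, ω₂=0.162
apply F[20]=+0.245 → step 21: x=-0.070, v=-0.452, θ₁=-0.016, ω₁=0.317, θ₂=-0.019, ω₂=0.162
apply F[21]=+0.410 → step 22: x=-0.079, v=-0.445, θ₁=-0.010, ω₁=0.297, θ₂=-0.016, ω₂=0.160
apply F[22]=+0.550 → step 23: x=-0.088, v=-0.437, θ₁=-0.004, ω₁=0.276, θ₂=-0.013, ω₂=0.157
apply F[23]=+0.669 → step 24: x=-0.097, v=-0.427, θ₁=0.001, ω₁=0.254, θ₂=-0.010, ω₂=0.153
apply F[24]=+0.768 → step 25: x=-0.105, v=-0.415, θ₁=0.006, ω₁=0.233, θ₂=-0.007, ω₂=0.148
Max |angle| over trajectory = 0.096 rad = 5.5°.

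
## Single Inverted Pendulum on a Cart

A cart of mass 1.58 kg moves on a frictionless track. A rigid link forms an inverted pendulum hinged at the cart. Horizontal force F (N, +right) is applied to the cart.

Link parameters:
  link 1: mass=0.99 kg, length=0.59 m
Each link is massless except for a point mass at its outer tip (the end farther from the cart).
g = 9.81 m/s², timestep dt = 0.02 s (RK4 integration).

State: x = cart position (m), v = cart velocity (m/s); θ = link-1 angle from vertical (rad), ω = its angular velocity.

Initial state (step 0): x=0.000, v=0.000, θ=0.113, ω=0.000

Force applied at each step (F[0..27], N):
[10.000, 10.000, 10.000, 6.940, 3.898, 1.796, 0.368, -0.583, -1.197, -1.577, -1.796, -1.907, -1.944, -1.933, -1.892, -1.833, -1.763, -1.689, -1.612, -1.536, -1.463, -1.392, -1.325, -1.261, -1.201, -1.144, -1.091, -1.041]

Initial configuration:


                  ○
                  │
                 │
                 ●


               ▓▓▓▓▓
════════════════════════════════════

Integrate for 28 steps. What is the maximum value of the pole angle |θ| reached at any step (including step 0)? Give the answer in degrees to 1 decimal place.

apply F[0]=+10.000 → step 1: x=0.001, v=0.112, θ=0.111, ω=-0.151
apply F[1]=+10.000 → step 2: x=0.004, v=0.224, θ=0.107, ω=-0.304
apply F[2]=+10.000 → step 3: x=0.010, v=0.338, θ=0.099, ω=-0.461
apply F[3]=+6.940 → step 4: x=0.018, v=0.414, θ=0.089, ω=-0.558
apply F[4]=+3.898 → step 5: x=0.026, v=0.453, θ=0.078, ω=-0.597
apply F[5]=+1.796 → step 6: x=0.035, v=0.467, θ=0.066, ω=-0.597
apply F[6]=+0.368 → step 7: x=0.045, v=0.465, θ=0.054, ω=-0.573
apply F[7]=-0.583 → step 8: x=0.054, v=0.451, θ=0.043, ω=-0.534
apply F[8]=-1.197 → step 9: x=0.063, v=0.432, θ=0.033, ω=-0.488
apply F[9]=-1.577 → step 10: x=0.071, v=0.408, θ=0.023, ω=-0.439
apply F[10]=-1.796 → step 11: x=0.079, v=0.383, θ=0.015, ω=-0.391
apply F[11]=-1.907 → step 12: x=0.087, v=0.358, θ=0.008, ω=-0.343
apply F[12]=-1.944 → step 13: x=0.093, v=0.333, θ=0.001, ω=-0.299
apply F[13]=-1.933 → step 14: x=0.100, v=0.308, θ=-0.004, ω=-0.259
apply F[14]=-1.892 → step 15: x=0.106, v=0.285, θ=-0.009, ω=-0.222
apply F[15]=-1.833 → step 16: x=0.111, v=0.263, θ=-0.013, ω=-0.188
apply F[16]=-1.763 → step 17: x=0.116, v=0.243, θ=-0.017, ω=-0.159
apply F[17]=-1.689 → step 18: x=0.121, v=0.224, θ=-0.019, ω=-0.132
apply F[18]=-1.612 → step 19: x=0.125, v=0.206, θ=-0.022, ω=-0.109
apply F[19]=-1.536 → step 20: x=0.129, v=0.189, θ=-0.024, ω=-0.088
apply F[20]=-1.463 → step 21: x=0.133, v=0.174, θ=-0.025, ω=-0.070
apply F[21]=-1.392 → step 22: x=0.136, v=0.159, θ=-0.027, ω=-0.054
apply F[22]=-1.325 → step 23: x=0.139, v=0.146, θ=-0.028, ω=-0.041
apply F[23]=-1.261 → step 24: x=0.142, v=0.133, θ=-0.028, ω=-0.029
apply F[24]=-1.201 → step 25: x=0.145, v=0.122, θ=-0.029, ω=-0.018
apply F[25]=-1.144 → step 26: x=0.147, v=0.111, θ=-0.029, ω=-0.010
apply F[26]=-1.091 → step 27: x=0.149, v=0.101, θ=-0.029, ω=-0.002
apply F[27]=-1.041 → step 28: x=0.151, v=0.091, θ=-0.029, ω=0.005
Max |angle| over trajectory = 0.113 rad = 6.5°.

Answer: 6.5°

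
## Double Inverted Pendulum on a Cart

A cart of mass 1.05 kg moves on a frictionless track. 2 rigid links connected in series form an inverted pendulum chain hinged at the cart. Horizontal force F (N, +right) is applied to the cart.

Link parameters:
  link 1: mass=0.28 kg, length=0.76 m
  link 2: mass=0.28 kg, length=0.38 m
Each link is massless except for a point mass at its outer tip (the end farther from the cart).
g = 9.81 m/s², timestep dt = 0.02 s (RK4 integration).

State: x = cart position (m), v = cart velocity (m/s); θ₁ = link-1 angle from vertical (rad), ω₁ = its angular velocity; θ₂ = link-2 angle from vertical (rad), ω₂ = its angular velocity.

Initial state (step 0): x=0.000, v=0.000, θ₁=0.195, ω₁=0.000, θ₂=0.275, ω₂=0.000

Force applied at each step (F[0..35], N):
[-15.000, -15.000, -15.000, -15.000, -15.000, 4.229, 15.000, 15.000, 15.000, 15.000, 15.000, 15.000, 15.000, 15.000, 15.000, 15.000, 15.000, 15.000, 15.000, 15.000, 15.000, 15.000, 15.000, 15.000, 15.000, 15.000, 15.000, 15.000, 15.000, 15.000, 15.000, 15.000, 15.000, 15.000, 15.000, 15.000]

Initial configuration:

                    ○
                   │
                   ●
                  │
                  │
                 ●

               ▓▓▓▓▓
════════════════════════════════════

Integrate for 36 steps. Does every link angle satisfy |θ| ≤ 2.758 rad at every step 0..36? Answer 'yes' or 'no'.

Answer: no

Derivation:
apply F[0]=-15.000 → step 1: x=-0.003, v=-0.299, θ₁=0.199, ω₁=0.423, θ₂=0.276, ω₂=0.055
apply F[1]=-15.000 → step 2: x=-0.012, v=-0.599, θ₁=0.212, ω₁=0.850, θ₂=0.277, ω₂=0.101
apply F[2]=-15.000 → step 3: x=-0.027, v=-0.897, θ₁=0.233, ω₁=1.281, θ₂=0.280, ω₂=0.134
apply F[3]=-15.000 → step 4: x=-0.048, v=-1.194, θ₁=0.263, ω₁=1.719, θ₂=0.282, ω₂=0.149
apply F[4]=-15.000 → step 5: x=-0.075, v=-1.487, θ₁=0.302, ω₁=2.161, θ₂=0.285, ω₂=0.150
apply F[5]=+4.229 → step 6: x=-0.104, v=-1.428, θ₁=0.345, ω₁=2.177, θ₂=0.288, ω₂=0.124
apply F[6]=+15.000 → step 7: x=-0.130, v=-1.182, θ₁=0.387, ω₁=1.987, θ₂=0.290, ω₂=0.041
apply F[7]=+15.000 → step 8: x=-0.151, v=-0.942, θ₁=0.425, ω₁=1.832, θ₂=0.289, ω₂=-0.092
apply F[8]=+15.000 → step 9: x=-0.168, v=-0.707, θ₁=0.460, ω₁=1.709, θ₂=0.286, ω₂=-0.275
apply F[9]=+15.000 → step 10: x=-0.179, v=-0.478, θ₁=0.494, ω₁=1.616, θ₂=0.278, ω₂=-0.508
apply F[10]=+15.000 → step 11: x=-0.187, v=-0.252, θ₁=0.525, ω₁=1.551, θ₂=0.265, ω₂=-0.792
apply F[11]=+15.000 → step 12: x=-0.190, v=-0.028, θ₁=0.556, ω₁=1.511, θ₂=0.246, ω₂=-1.126
apply F[12]=+15.000 → step 13: x=-0.188, v=0.194, θ₁=0.586, ω₁=1.492, θ₂=0.220, ω₂=-1.510
apply F[13]=+15.000 → step 14: x=-0.182, v=0.416, θ₁=0.616, ω₁=1.490, θ₂=0.185, ω₂=-1.940
apply F[14]=+15.000 → step 15: x=-0.171, v=0.639, θ₁=0.646, ω₁=1.500, θ₂=0.142, ω₂=-2.412
apply F[15]=+15.000 → step 16: x=-0.156, v=0.864, θ₁=0.676, ω₁=1.514, θ₂=0.089, ω₂=-2.917
apply F[16]=+15.000 → step 17: x=-0.137, v=1.092, θ₁=0.706, ω₁=1.525, θ₂=0.025, ω₂=-3.448
apply F[17]=+15.000 → step 18: x=-0.113, v=1.323, θ₁=0.737, ω₁=1.522, θ₂=-0.049, ω₂=-3.995
apply F[18]=+15.000 → step 19: x=-0.084, v=1.556, θ₁=0.767, ω₁=1.499, θ₂=-0.135, ω₂=-4.555
apply F[19]=+15.000 → step 20: x=-0.050, v=1.792, θ₁=0.796, ω₁=1.445, θ₂=-0.232, ω₂=-5.128
apply F[20]=+15.000 → step 21: x=-0.012, v=2.029, θ₁=0.824, ω₁=1.354, θ₂=-0.340, ω₂=-5.718
apply F[21]=+15.000 → step 22: x=0.031, v=2.265, θ₁=0.850, ω₁=1.217, θ₂=-0.461, ω₂=-6.340
apply F[22]=+15.000 → step 23: x=0.079, v=2.498, θ₁=0.873, ω₁=1.025, θ₂=-0.594, ω₂=-7.011
apply F[23]=+15.000 → step 24: x=0.131, v=2.726, θ₁=0.891, ω₁=0.766, θ₂=-0.741, ω₂=-7.757
apply F[24]=+15.000 → step 25: x=0.188, v=2.943, θ₁=0.903, ω₁=0.427, θ₂=-0.905, ω₂=-8.612
apply F[25]=+15.000 → step 26: x=0.248, v=3.144, θ₁=0.907, ω₁=-0.005, θ₂=-1.087, ω₂=-9.612
apply F[26]=+15.000 → step 27: x=0.313, v=3.320, θ₁=0.902, ω₁=-0.542, θ₂=-1.291, ω₂=-10.799
apply F[27]=+15.000 → step 28: x=0.381, v=3.458, θ₁=0.885, ω₁=-1.176, θ₂=-1.520, ω₂=-12.190
apply F[28]=+15.000 → step 29: x=0.451, v=3.539, θ₁=0.855, ω₁=-1.842, θ₂=-1.779, ω₂=-13.716
apply F[29]=+15.000 → step 30: x=0.522, v=3.547, θ₁=0.812, ω₁=-2.361, θ₂=-2.068, ω₂=-15.085
apply F[30]=+15.000 → step 31: x=0.592, v=3.496, θ₁=0.763, ω₁=-2.434, θ₂=-2.377, ω₂=-15.687
apply F[31]=+15.000 → step 32: x=0.662, v=3.451, θ₁=0.719, ω₁=-1.908, θ₂=-2.687, ω₂=-15.063
apply F[32]=+15.000 → step 33: x=0.731, v=3.479, θ₁=0.689, ω₁=-1.038, θ₂=-2.974, ω₂=-13.580
apply F[33]=+15.000 → step 34: x=0.802, v=3.588, θ₁=0.677, ω₁=-0.176, θ₂=-3.229, ω₂=-11.944
apply F[34]=+15.000 → step 35: x=0.875, v=3.755, θ₁=0.681, ω₁=0.524, θ₂=-3.453, ω₂=-10.518
apply F[35]=+15.000 → step 36: x=0.952, v=3.958, θ₁=0.697, ω₁=1.051, θ₂=-3.652, ω₂=-9.368
Max |angle| over trajectory = 3.652 rad; bound = 2.758 → exceeded.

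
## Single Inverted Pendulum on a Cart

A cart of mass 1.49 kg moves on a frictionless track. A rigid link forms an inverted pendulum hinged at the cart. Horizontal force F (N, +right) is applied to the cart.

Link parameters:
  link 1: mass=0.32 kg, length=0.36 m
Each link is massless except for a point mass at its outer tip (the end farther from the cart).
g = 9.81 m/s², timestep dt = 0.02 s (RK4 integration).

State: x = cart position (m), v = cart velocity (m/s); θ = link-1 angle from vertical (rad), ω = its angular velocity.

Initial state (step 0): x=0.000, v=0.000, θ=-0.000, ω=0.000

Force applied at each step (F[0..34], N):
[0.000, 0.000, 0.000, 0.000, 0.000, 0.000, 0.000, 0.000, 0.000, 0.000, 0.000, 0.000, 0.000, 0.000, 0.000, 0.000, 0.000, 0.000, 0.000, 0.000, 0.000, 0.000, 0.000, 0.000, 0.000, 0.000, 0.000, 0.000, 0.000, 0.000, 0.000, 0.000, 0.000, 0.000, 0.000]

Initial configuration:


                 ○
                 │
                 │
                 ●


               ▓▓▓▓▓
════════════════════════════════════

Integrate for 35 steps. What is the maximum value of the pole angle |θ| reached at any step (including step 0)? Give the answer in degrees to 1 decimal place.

apply F[0]=+0.000 → step 1: x=0.000, v=0.000, θ=0.000, ω=0.000
apply F[1]=+0.000 → step 2: x=0.000, v=0.000, θ=0.000, ω=0.000
apply F[2]=+0.000 → step 3: x=0.000, v=0.000, θ=0.000, ω=0.000
apply F[3]=+0.000 → step 4: x=0.000, v=0.000, θ=0.000, ω=0.000
apply F[4]=+0.000 → step 5: x=0.000, v=0.000, θ=0.000, ω=0.000
apply F[5]=+0.000 → step 6: x=0.000, v=0.000, θ=0.000, ω=0.000
apply F[6]=+0.000 → step 7: x=0.000, v=0.000, θ=0.000, ω=0.000
apply F[7]=+0.000 → step 8: x=0.000, v=0.000, θ=0.000, ω=0.000
apply F[8]=+0.000 → step 9: x=0.000, v=0.000, θ=0.000, ω=0.000
apply F[9]=+0.000 → step 10: x=0.000, v=0.000, θ=0.000, ω=0.000
apply F[10]=+0.000 → step 11: x=0.000, v=0.000, θ=0.000, ω=0.000
apply F[11]=+0.000 → step 12: x=0.000, v=0.000, θ=0.000, ω=0.000
apply F[12]=+0.000 → step 13: x=0.000, v=0.000, θ=0.000, ω=0.000
apply F[13]=+0.000 → step 14: x=0.000, v=0.000, θ=0.000, ω=0.000
apply F[14]=+0.000 → step 15: x=0.000, v=0.000, θ=0.000, ω=0.000
apply F[15]=+0.000 → step 16: x=0.000, v=0.000, θ=0.000, ω=0.000
apply F[16]=+0.000 → step 17: x=0.000, v=0.000, θ=0.000, ω=0.000
apply F[17]=+0.000 → step 18: x=0.000, v=0.000, θ=0.000, ω=0.000
apply F[18]=+0.000 → step 19: x=0.000, v=0.000, θ=0.000, ω=0.000
apply F[19]=+0.000 → step 20: x=0.000, v=0.000, θ=0.000, ω=0.000
apply F[20]=+0.000 → step 21: x=0.000, v=0.000, θ=0.000, ω=0.000
apply F[21]=+0.000 → step 22: x=0.000, v=0.000, θ=0.000, ω=0.000
apply F[22]=+0.000 → step 23: x=0.000, v=0.000, θ=0.000, ω=0.000
apply F[23]=+0.000 → step 24: x=0.000, v=0.000, θ=0.000, ω=0.000
apply F[24]=+0.000 → step 25: x=0.000, v=0.000, θ=0.000, ω=0.000
apply F[25]=+0.000 → step 26: x=0.000, v=0.000, θ=0.000, ω=0.000
apply F[26]=+0.000 → step 27: x=0.000, v=0.000, θ=0.000, ω=0.000
apply F[27]=+0.000 → step 28: x=0.000, v=0.000, θ=0.000, ω=0.000
apply F[28]=+0.000 → step 29: x=0.000, v=0.000, θ=0.000, ω=0.000
apply F[29]=+0.000 → step 30: x=0.000, v=0.000, θ=0.000, ω=0.000
apply F[30]=+0.000 → step 31: x=0.000, v=0.000, θ=0.000, ω=0.000
apply F[31]=+0.000 → step 32: x=0.000, v=0.000, θ=0.000, ω=0.000
apply F[32]=+0.000 → step 33: x=0.000, v=0.000, θ=0.000, ω=0.000
apply F[33]=+0.000 → step 34: x=0.000, v=0.000, θ=0.000, ω=0.000
apply F[34]=+0.000 → step 35: x=0.000, v=0.000, θ=0.000, ω=0.000
Max |angle| over trajectory = 0.000 rad = 0.0°.

Answer: 0.0°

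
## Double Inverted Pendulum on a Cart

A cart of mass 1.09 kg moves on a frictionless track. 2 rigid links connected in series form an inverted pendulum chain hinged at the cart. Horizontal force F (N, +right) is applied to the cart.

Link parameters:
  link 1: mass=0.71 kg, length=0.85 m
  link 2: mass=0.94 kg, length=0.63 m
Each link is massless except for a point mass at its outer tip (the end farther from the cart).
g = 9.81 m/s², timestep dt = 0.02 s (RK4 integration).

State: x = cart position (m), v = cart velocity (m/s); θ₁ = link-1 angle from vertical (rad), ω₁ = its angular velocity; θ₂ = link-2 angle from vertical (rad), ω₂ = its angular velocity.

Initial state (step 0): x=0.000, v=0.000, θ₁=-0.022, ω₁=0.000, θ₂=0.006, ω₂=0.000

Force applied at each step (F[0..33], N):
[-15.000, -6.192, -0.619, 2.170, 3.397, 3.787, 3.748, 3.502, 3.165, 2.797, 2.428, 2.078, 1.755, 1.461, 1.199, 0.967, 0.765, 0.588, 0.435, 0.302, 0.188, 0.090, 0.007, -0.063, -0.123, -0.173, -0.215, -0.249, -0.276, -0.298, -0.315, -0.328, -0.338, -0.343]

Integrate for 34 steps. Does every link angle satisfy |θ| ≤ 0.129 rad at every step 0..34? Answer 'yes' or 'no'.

Answer: yes

Derivation:
apply F[0]=-15.000 → step 1: x=-0.003, v=-0.269, θ₁=-0.019, ω₁=0.303, θ₂=0.006, ω₂=0.020
apply F[1]=-6.192 → step 2: x=-0.009, v=-0.378, θ₁=-0.012, ω₁=0.421, θ₂=0.007, ω₂=0.036
apply F[2]=-0.619 → step 3: x=-0.017, v=-0.387, θ₁=-0.003, ω₁=0.425, θ₂=0.008, ω₂=0.046
apply F[3]=+2.170 → step 4: x=-0.024, v=-0.347, θ₁=0.005, ω₁=0.377, θ₂=0.009, ω₂=0.052
apply F[4]=+3.397 → step 5: x=-0.030, v=-0.288, θ₁=0.012, ω₁=0.308, θ₂=0.010, ω₂=0.052
apply F[5]=+3.787 → step 6: x=-0.036, v=-0.222, θ₁=0.017, ω₁=0.236, θ₂=0.011, ω₂=0.049
apply F[6]=+3.748 → step 7: x=-0.039, v=-0.159, θ₁=0.021, ω₁=0.169, θ₂=0.012, ω₂=0.043
apply F[7]=+3.502 → step 8: x=-0.042, v=-0.102, θ₁=0.024, ω₁=0.109, θ₂=0.012, ω₂=0.036
apply F[8]=+3.165 → step 9: x=-0.044, v=-0.051, θ₁=0.025, ω₁=0.059, θ₂=0.013, ω₂=0.027
apply F[9]=+2.797 → step 10: x=-0.044, v=-0.007, θ₁=0.026, ω₁=0.018, θ₂=0.013, ω₂=0.018
apply F[10]=+2.428 → step 11: x=-0.044, v=0.029, θ₁=0.026, ω₁=-0.015, θ₂=0.014, ω₂=0.009
apply F[11]=+2.078 → step 12: x=-0.043, v=0.060, θ₁=0.026, ω₁=-0.041, θ₂=0.014, ω₂=-0.000
apply F[12]=+1.755 → step 13: x=-0.042, v=0.084, θ₁=0.025, ω₁=-0.061, θ₂=0.014, ω₂=-0.009
apply F[13]=+1.461 → step 14: x=-0.040, v=0.104, θ₁=0.023, ω₁=-0.076, θ₂=0.013, ω₂=-0.016
apply F[14]=+1.199 → step 15: x=-0.037, v=0.119, θ₁=0.022, ω₁=-0.086, θ₂=0.013, ω₂=-0.023
apply F[15]=+0.967 → step 16: x=-0.035, v=0.131, θ₁=0.020, ω₁=-0.092, θ₂=0.013, ω₂=-0.029
apply F[16]=+0.765 → step 17: x=-0.032, v=0.139, θ₁=0.018, ω₁=-0.095, θ₂=0.012, ω₂=-0.033
apply F[17]=+0.588 → step 18: x=-0.029, v=0.145, θ₁=0.016, ω₁=-0.096, θ₂=0.011, ω₂=-0.037
apply F[18]=+0.435 → step 19: x=-0.026, v=0.148, θ₁=0.014, ω₁=-0.096, θ₂=0.010, ω₂=-0.041
apply F[19]=+0.302 → step 20: x=-0.023, v=0.150, θ₁=0.012, ω₁=-0.093, θ₂=0.010, ω₂=-0.043
apply F[20]=+0.188 → step 21: x=-0.020, v=0.150, θ₁=0.011, ω₁=-0.090, θ₂=0.009, ω₂=-0.045
apply F[21]=+0.090 → step 22: x=-0.017, v=0.149, θ₁=0.009, ω₁=-0.086, θ₂=0.008, ω₂=-0.046
apply F[22]=+0.007 → step 23: x=-0.015, v=0.147, θ₁=0.007, ω₁=-0.082, θ₂=0.007, ω₂=-0.046
apply F[23]=-0.063 → step 24: x=-0.012, v=0.144, θ₁=0.005, ω₁=-0.077, θ₂=0.006, ω₂=-0.046
apply F[24]=-0.123 → step 25: x=-0.009, v=0.140, θ₁=0.004, ω₁=-0.072, θ₂=0.005, ω₂=-0.045
apply F[25]=-0.173 → step 26: x=-0.006, v=0.136, θ₁=0.003, ω₁=-0.066, θ₂=0.004, ω₂=-0.044
apply F[26]=-0.215 → step 27: x=-0.003, v=0.131, θ₁=0.001, ω₁=-0.061, θ₂=0.003, ω₂=-0.043
apply F[27]=-0.249 → step 28: x=-0.001, v=0.127, θ₁=0.000, ω₁=-0.056, θ₂=0.002, ω₂=-0.041
apply F[28]=-0.276 → step 29: x=0.002, v=0.122, θ₁=-0.001, ω₁=-0.051, θ₂=0.002, ω₂=-0.040
apply F[29]=-0.298 → step 30: x=0.004, v=0.117, θ₁=-0.002, ω₁=-0.046, θ₂=0.001, ω₂=-0.038
apply F[30]=-0.315 → step 31: x=0.006, v=0.111, θ₁=-0.003, ω₁=-0.041, θ₂=0.000, ω₂=-0.036
apply F[31]=-0.328 → step 32: x=0.009, v=0.106, θ₁=-0.004, ω₁=-0.037, θ₂=-0.001, ω₂=-0.034
apply F[32]=-0.338 → step 33: x=0.011, v=0.101, θ₁=-0.004, ω₁=-0.033, θ₂=-0.001, ω₂=-0.031
apply F[33]=-0.343 → step 34: x=0.013, v=0.096, θ₁=-0.005, ω₁=-0.029, θ₂=-0.002, ω₂=-0.029
Max |angle| over trajectory = 0.026 rad; bound = 0.129 → within bound.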